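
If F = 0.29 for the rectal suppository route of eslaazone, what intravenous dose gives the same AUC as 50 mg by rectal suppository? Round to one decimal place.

Systemic exposure from an extravascular dose = F × D_ev, so the equivalent IV dose is F × D_ev.
D_iv = F × D_ev = 0.29 × 50 = 14.5 mg

D_iv = 14.5 mg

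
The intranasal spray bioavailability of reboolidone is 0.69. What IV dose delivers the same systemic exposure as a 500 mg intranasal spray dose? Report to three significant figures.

Systemic exposure from an extravascular dose = F × D_ev, so the equivalent IV dose is F × D_ev.
D_iv = F × D_ev = 0.69 × 500 = 345 mg

D_iv = 345 mg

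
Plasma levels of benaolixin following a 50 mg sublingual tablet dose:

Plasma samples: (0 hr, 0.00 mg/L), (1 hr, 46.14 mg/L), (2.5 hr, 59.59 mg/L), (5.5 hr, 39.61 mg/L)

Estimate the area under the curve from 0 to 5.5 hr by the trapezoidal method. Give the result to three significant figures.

AUC = 251 mg/L·hr

Trapezoidal AUC_0→5.5:
  [0→1]: (0.00+46.14)/2 × 1 = 23.07
  [1→2.5]: (46.14+59.59)/2 × 1.5 = 79.2975
  [2.5→5.5]: (59.59+39.61)/2 × 3 = 148.8
  Sum = 251.1675 mg/L·hr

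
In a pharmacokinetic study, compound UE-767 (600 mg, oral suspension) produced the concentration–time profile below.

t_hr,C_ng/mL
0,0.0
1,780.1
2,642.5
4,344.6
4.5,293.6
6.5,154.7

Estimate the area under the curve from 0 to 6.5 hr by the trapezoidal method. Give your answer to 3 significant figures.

AUC = 2700 ng/mL·hr

Trapezoidal AUC_0→6.5:
  [0→1]: (0.0+780.1)/2 × 1 = 390.05
  [1→2]: (780.1+642.5)/2 × 1 = 711.3
  [2→4]: (642.5+344.6)/2 × 2 = 987.1
  [4→4.5]: (344.6+293.6)/2 × 0.5 = 159.55
  [4.5→6.5]: (293.6+154.7)/2 × 2 = 448.3
  Sum = 2696.3 ng/mL·hr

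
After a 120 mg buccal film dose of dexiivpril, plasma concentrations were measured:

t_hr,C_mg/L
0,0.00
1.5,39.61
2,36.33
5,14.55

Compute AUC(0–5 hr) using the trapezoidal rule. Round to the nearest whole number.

AUC = 125 mg/L·hr

Trapezoidal AUC_0→5:
  [0→1.5]: (0.00+39.61)/2 × 1.5 = 29.7075
  [1.5→2]: (39.61+36.33)/2 × 0.5 = 18.985
  [2→5]: (36.33+14.55)/2 × 3 = 76.32
  Sum = 125.0125 mg/L·hr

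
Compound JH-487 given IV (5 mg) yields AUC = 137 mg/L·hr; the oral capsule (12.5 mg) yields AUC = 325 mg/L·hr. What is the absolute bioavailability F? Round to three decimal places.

F = 0.949

F = (AUC_ev / D_ev) / (AUC_iv / D_iv)
  = (325/12.5) / (137/5)
  = 26 / 27.4 = 0.9489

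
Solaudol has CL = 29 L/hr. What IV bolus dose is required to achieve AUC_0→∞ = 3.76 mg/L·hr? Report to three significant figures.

Dose_iv = CL × AUC_0→∞
     = 29 × 3.76 = 109.04 mg

Dose = 109 mg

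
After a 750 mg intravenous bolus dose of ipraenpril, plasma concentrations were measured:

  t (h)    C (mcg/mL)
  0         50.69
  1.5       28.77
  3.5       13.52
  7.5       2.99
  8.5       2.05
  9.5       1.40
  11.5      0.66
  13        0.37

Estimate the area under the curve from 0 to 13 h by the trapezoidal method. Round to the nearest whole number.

AUC = 142 mcg/mL·h

Trapezoidal AUC_0→13:
  [0→1.5]: (50.69+28.77)/2 × 1.5 = 59.595
  [1.5→3.5]: (28.77+13.52)/2 × 2 = 42.29
  [3.5→7.5]: (13.52+2.99)/2 × 4 = 33.02
  [7.5→8.5]: (2.99+2.05)/2 × 1 = 2.52
  [8.5→9.5]: (2.05+1.40)/2 × 1 = 1.725
  [9.5→11.5]: (1.40+0.66)/2 × 2 = 2.06
  [11.5→13]: (0.66+0.37)/2 × 1.5 = 0.7725
  Sum = 141.9825 mcg/mL·h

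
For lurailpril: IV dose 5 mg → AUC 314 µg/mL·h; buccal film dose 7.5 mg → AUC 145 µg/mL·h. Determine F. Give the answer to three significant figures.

F = 0.308

F = (AUC_ev / D_ev) / (AUC_iv / D_iv)
  = (145/7.5) / (314/5)
  = 19.3333 / 62.8 = 0.3079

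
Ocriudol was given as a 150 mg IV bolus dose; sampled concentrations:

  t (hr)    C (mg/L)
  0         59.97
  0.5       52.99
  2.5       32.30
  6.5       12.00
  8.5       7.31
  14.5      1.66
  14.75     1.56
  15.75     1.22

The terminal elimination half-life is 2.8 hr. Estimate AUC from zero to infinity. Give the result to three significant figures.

Trapezoidal AUC_0→15.75:
  [0→0.5]: (59.97+52.99)/2 × 0.5 = 28.24
  [0.5→2.5]: (52.99+32.30)/2 × 2 = 85.29
  [2.5→6.5]: (32.30+12.00)/2 × 4 = 88.6
  [6.5→8.5]: (12.00+7.31)/2 × 2 = 19.31
  [8.5→14.5]: (7.31+1.66)/2 × 6 = 26.91
  [14.5→14.75]: (1.66+1.56)/2 × 0.25 = 0.4025
  [14.75→15.75]: (1.56+1.22)/2 × 1 = 1.39
  Sum = 250.1425 mg/L·hr
k_e = ln2 / t½ = 0.693147 / 2.8 = 0.2476 hr^-1
Extrapolated tail: C_last / k_e = 1.22 / 0.2476 = 4.927
AUC_0→∞ = 250.1425 + 4.927 = 255.0695 mg/L·hr

AUC = 255 mg/L·hr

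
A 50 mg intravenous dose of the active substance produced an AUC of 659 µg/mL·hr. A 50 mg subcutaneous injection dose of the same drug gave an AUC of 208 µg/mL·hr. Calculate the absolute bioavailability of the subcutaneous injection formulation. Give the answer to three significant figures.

F = 0.316

F = (AUC_ev / D_ev) / (AUC_iv / D_iv)
  = (208/50) / (659/50)
  = 4.16 / 13.18 = 0.3156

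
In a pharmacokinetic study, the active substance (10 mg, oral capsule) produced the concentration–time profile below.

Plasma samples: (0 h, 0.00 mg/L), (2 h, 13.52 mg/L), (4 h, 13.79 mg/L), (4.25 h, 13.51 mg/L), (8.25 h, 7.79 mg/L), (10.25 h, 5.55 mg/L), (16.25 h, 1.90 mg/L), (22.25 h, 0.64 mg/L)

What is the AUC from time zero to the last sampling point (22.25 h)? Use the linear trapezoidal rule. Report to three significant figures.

AUC = 130 mg/L·h

Trapezoidal AUC_0→22.25:
  [0→2]: (0.00+13.52)/2 × 2 = 13.52
  [2→4]: (13.52+13.79)/2 × 2 = 27.31
  [4→4.25]: (13.79+13.51)/2 × 0.25 = 3.4125
  [4.25→8.25]: (13.51+7.79)/2 × 4 = 42.6
  [8.25→10.25]: (7.79+5.55)/2 × 2 = 13.34
  [10.25→16.25]: (5.55+1.90)/2 × 6 = 22.35
  [16.25→22.25]: (1.90+0.64)/2 × 6 = 7.62
  Sum = 130.1525 mg/L·h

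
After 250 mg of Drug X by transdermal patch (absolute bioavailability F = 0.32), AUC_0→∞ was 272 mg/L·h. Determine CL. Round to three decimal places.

CL = 0.294 L/h

CL = F × Dose / AUC_0→∞
   = 0.32 × 250 / 272 = 0.294118 L/h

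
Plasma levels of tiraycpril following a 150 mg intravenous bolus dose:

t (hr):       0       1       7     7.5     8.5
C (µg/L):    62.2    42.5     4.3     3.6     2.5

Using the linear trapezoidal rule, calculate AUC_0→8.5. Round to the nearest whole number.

Trapezoidal AUC_0→8.5:
  [0→1]: (62.2+42.5)/2 × 1 = 52.35
  [1→7]: (42.5+4.3)/2 × 6 = 140.4
  [7→7.5]: (4.3+3.6)/2 × 0.5 = 1.975
  [7.5→8.5]: (3.6+2.5)/2 × 1 = 3.05
  Sum = 197.775 µg/L·hr

AUC = 198 µg/L·hr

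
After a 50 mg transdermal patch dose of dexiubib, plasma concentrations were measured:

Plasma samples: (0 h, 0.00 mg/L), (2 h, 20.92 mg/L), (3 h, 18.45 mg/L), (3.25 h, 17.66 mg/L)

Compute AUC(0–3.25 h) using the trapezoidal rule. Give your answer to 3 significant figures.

Trapezoidal AUC_0→3.25:
  [0→2]: (0.00+20.92)/2 × 2 = 20.92
  [2→3]: (20.92+18.45)/2 × 1 = 19.685
  [3→3.25]: (18.45+17.66)/2 × 0.25 = 4.51375
  Sum = 45.11875 mg/L·h

AUC = 45.1 mg/L·h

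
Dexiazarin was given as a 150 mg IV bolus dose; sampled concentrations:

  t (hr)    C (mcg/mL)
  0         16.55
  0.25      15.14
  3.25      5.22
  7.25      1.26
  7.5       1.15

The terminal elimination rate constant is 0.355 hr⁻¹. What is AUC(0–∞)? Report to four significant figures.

Trapezoidal AUC_0→7.5:
  [0→0.25]: (16.55+15.14)/2 × 0.25 = 3.96125
  [0.25→3.25]: (15.14+5.22)/2 × 3 = 30.54
  [3.25→7.25]: (5.22+1.26)/2 × 4 = 12.96
  [7.25→7.5]: (1.26+1.15)/2 × 0.25 = 0.30125
  Sum = 47.7625 mcg/mL·hr
Extrapolated tail: C_last / k_e = 1.15 / 0.355 = 3.239
AUC_0→∞ = 47.7625 + 3.239 = 51.0015 mcg/mL·hr

AUC = 51.00 mcg/mL·hr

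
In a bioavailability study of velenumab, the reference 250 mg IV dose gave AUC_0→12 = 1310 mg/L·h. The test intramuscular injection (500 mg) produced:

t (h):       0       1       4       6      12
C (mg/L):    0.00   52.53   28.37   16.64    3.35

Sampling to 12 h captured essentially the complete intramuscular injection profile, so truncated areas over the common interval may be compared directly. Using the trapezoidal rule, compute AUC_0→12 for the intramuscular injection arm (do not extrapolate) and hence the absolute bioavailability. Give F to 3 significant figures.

F = 0.0964

Trapezoidal AUC_0→12 (intramuscular injection):
  [0→1]: (0.00+52.53)/2 × 1 = 26.265
  [1→4]: (52.53+28.37)/2 × 3 = 121.35
  [4→6]: (28.37+16.64)/2 × 2 = 45.01
  [6→12]: (16.64+3.35)/2 × 6 = 59.97
  Sum = 252.595 mg/L·h
F = (AUC_ev/D_ev)/(AUC_iv/D_iv) = (252.595/500)/(1310/250) = 0.50519/5.24 = 0.0964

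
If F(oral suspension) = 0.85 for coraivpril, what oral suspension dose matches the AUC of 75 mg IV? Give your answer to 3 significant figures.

For equal systemic exposure: F × D_ev = D_iv
D_ev = D_iv / F = 75 / 0.85 = 88.2353 mg

D_oral = 88.2 mg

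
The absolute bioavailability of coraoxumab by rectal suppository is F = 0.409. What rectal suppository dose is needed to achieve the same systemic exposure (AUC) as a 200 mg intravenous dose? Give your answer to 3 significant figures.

D_rectal = 489 mg

For equal systemic exposure: F × D_ev = D_iv
D_ev = D_iv / F = 200 / 0.409 = 488.998 mg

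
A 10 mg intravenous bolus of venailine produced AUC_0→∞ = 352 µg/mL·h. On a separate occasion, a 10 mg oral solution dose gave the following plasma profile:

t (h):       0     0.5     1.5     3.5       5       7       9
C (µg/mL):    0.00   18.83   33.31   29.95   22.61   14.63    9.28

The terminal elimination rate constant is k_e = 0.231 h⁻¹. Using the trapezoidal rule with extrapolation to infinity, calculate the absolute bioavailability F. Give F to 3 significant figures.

F = 0.667

Trapezoidal AUC_0→9 (oral solution):
  [0→0.5]: (0.00+18.83)/2 × 0.5 = 4.7075
  [0.5→1.5]: (18.83+33.31)/2 × 1 = 26.07
  [1.5→3.5]: (33.31+29.95)/2 × 2 = 63.26
  [3.5→5]: (29.95+22.61)/2 × 1.5 = 39.42
  [5→7]: (22.61+14.63)/2 × 2 = 37.24
  [7→9]: (14.63+9.28)/2 × 2 = 23.91
  Sum = 194.6075 µg/mL·h
Tail: C_last/k_e = 9.28/0.231 = 40.173
AUC_0→∞ (oral solution) = 194.6075 + 40.173 = 234.7805 µg/mL·h
F = (AUC_ev/D_ev)/(AUC_iv/D_iv) = (234.7805/10)/(352/10) = 23.47805/35.2 = 0.6670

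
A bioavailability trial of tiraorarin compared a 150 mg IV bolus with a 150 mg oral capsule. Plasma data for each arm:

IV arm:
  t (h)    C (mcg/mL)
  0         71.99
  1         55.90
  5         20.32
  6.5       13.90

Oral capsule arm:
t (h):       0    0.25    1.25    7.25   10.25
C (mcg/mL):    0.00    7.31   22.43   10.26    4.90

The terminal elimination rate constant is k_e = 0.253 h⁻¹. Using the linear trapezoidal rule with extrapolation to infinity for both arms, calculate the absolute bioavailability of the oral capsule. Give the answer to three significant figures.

Trapezoidal AUC_0→6.5 (IV):
  [0→1]: (71.99+55.90)/2 × 1 = 63.945
  [1→5]: (55.90+20.32)/2 × 4 = 152.44
  [5→6.5]: (20.32+13.90)/2 × 1.5 = 25.665
  Sum = 242.05 mcg/mL·h
IV tail: 13.90/0.253 = 54.941; AUC_iv,0→∞ = 242.05 + 54.941 = 296.991 mcg/mL·h
Trapezoidal AUC_0→10.25 (oral capsule):
  [0→0.25]: (0.00+7.31)/2 × 0.25 = 0.91375
  [0.25→1.25]: (7.31+22.43)/2 × 1 = 14.87
  [1.25→7.25]: (22.43+10.26)/2 × 6 = 98.07
  [7.25→10.25]: (10.26+4.90)/2 × 3 = 22.74
  Sum = 136.59375 mcg/mL·h
oral capsule tail: 4.90/0.253 = 19.368; AUC_ev,0→∞ = 136.59375 + 19.368 = 155.96175 mcg/mL·h
F = (AUC_ev/D_ev)/(AUC_iv/D_iv) = (155.96175/150)/(296.991/150) = 1.039745/1.97994 = 0.5251

F = 0.525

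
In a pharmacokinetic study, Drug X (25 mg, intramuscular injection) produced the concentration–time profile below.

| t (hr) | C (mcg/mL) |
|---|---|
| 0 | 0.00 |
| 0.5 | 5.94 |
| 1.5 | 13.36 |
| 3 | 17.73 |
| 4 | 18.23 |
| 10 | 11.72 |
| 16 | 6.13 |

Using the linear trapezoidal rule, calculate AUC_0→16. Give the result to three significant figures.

AUC = 196 mcg/mL·hr

Trapezoidal AUC_0→16:
  [0→0.5]: (0.00+5.94)/2 × 0.5 = 1.485
  [0.5→1.5]: (5.94+13.36)/2 × 1 = 9.65
  [1.5→3]: (13.36+17.73)/2 × 1.5 = 23.3175
  [3→4]: (17.73+18.23)/2 × 1 = 17.98
  [4→10]: (18.23+11.72)/2 × 6 = 89.85
  [10→16]: (11.72+6.13)/2 × 6 = 53.55
  Sum = 195.8325 mcg/mL·hr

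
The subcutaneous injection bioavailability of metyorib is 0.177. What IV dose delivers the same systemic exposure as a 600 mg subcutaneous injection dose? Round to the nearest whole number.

Systemic exposure from an extravascular dose = F × D_ev, so the equivalent IV dose is F × D_ev.
D_iv = F × D_ev = 0.177 × 600 = 106.2 mg

D_iv = 106 mg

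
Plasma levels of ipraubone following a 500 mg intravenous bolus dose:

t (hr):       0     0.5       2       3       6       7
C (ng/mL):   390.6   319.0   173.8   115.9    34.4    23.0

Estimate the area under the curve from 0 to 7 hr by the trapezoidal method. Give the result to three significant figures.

Trapezoidal AUC_0→7:
  [0→0.5]: (390.6+319.0)/2 × 0.5 = 177.4
  [0.5→2]: (319.0+173.8)/2 × 1.5 = 369.6
  [2→3]: (173.8+115.9)/2 × 1 = 144.85
  [3→6]: (115.9+34.4)/2 × 3 = 225.45
  [6→7]: (34.4+23.0)/2 × 1 = 28.7
  Sum = 946.0 ng/mL·hr

AUC = 946 ng/mL·hr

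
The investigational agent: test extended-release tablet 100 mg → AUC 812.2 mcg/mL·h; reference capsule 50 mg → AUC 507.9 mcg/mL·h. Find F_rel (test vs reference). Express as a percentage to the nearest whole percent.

F_rel = (AUC_test/D_test) / (AUC_ref/D_ref)
      = (812.2/100) / (507.9/50)
      = 8.122 / 10.158 = 0.7996 = 79.96%

F_rel = 80%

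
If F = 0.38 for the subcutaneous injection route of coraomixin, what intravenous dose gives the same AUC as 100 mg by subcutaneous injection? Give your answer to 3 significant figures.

D_iv = 38.0 mg

Systemic exposure from an extravascular dose = F × D_ev, so the equivalent IV dose is F × D_ev.
D_iv = F × D_ev = 0.38 × 100 = 38 mg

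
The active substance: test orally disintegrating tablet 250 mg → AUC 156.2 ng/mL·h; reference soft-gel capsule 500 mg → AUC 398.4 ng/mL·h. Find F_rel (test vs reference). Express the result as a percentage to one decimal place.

F_rel = (AUC_test/D_test) / (AUC_ref/D_ref)
      = (156.2/250) / (398.4/500)
      = 0.6248 / 0.7968 = 0.7841 = 78.41%

F_rel = 78.4%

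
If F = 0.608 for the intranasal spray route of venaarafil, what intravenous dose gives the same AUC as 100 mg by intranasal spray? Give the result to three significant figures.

Systemic exposure from an extravascular dose = F × D_ev, so the equivalent IV dose is F × D_ev.
D_iv = F × D_ev = 0.608 × 100 = 60.8 mg

D_iv = 60.8 mg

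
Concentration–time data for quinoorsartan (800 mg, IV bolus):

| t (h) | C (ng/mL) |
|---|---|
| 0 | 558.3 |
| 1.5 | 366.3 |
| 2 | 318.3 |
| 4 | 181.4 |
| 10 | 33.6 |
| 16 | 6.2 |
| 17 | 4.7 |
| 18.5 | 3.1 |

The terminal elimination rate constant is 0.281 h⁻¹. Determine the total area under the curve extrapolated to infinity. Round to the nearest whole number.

Trapezoidal AUC_0→18.5:
  [0→1.5]: (558.3+366.3)/2 × 1.5 = 693.45
  [1.5→2]: (366.3+318.3)/2 × 0.5 = 171.15
  [2→4]: (318.3+181.4)/2 × 2 = 499.7
  [4→10]: (181.4+33.6)/2 × 6 = 645.0
  [10→16]: (33.6+6.2)/2 × 6 = 119.4
  [16→17]: (6.2+4.7)/2 × 1 = 5.45
  [17→18.5]: (4.7+3.1)/2 × 1.5 = 5.85
  Sum = 2140.0 ng/mL·h
Extrapolated tail: C_last / k_e = 3.1 / 0.281 = 11.032
AUC_0→∞ = 2140.0 + 11.032 = 2151.032 ng/mL·h

AUC = 2151 ng/mL·h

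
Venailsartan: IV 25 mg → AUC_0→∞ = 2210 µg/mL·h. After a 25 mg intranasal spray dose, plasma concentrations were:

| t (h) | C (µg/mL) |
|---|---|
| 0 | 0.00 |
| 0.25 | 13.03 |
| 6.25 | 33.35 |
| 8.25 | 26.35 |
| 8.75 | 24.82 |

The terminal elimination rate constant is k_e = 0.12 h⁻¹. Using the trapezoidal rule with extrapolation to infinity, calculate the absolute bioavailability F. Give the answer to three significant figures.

F = 0.190

Trapezoidal AUC_0→8.75 (intranasal spray):
  [0→0.25]: (0.00+13.03)/2 × 0.25 = 1.62875
  [0.25→6.25]: (13.03+33.35)/2 × 6 = 139.14
  [6.25→8.25]: (33.35+26.35)/2 × 2 = 59.7
  [8.25→8.75]: (26.35+24.82)/2 × 0.5 = 12.7925
  Sum = 213.26125 µg/mL·h
Tail: C_last/k_e = 24.82/0.12 = 206.833
AUC_0→∞ (intranasal spray) = 213.26125 + 206.833 = 420.09425 µg/mL·h
F = (AUC_ev/D_ev)/(AUC_iv/D_iv) = (420.09425/25)/(2210/25) = 16.80377/88.4 = 0.1901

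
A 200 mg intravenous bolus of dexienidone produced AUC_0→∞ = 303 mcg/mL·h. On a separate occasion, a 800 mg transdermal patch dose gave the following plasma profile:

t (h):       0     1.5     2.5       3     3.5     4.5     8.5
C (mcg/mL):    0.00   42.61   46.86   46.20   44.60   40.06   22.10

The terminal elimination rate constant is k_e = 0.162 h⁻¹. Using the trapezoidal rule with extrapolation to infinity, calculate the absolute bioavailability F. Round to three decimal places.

F = 0.351

Trapezoidal AUC_0→8.5 (transdermal patch):
  [0→1.5]: (0.00+42.61)/2 × 1.5 = 31.9575
  [1.5→2.5]: (42.61+46.86)/2 × 1 = 44.735
  [2.5→3]: (46.86+46.20)/2 × 0.5 = 23.265
  [3→3.5]: (46.20+44.60)/2 × 0.5 = 22.7
  [3.5→4.5]: (44.60+40.06)/2 × 1 = 42.33
  [4.5→8.5]: (40.06+22.10)/2 × 4 = 124.32
  Sum = 289.3075 mcg/mL·h
Tail: C_last/k_e = 22.10/0.162 = 136.420
AUC_0→∞ (transdermal patch) = 289.3075 + 136.420 = 425.7275 mcg/mL·h
F = (AUC_ev/D_ev)/(AUC_iv/D_iv) = (425.7275/800)/(303/200) = 0.532159/1.515 = 0.3513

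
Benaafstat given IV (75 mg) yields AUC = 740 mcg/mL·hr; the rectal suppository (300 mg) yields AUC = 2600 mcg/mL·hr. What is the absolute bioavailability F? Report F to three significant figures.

F = (AUC_ev / D_ev) / (AUC_iv / D_iv)
  = (2600/300) / (740/75)
  = 8.66667 / 9.86667 = 0.8784

F = 0.878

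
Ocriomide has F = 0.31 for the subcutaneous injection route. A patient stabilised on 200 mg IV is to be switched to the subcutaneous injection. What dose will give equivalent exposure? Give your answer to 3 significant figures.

For equal systemic exposure: F × D_ev = D_iv
D_ev = D_iv / F = 200 / 0.31 = 645.161 mg

D_subcutaneous = 645 mg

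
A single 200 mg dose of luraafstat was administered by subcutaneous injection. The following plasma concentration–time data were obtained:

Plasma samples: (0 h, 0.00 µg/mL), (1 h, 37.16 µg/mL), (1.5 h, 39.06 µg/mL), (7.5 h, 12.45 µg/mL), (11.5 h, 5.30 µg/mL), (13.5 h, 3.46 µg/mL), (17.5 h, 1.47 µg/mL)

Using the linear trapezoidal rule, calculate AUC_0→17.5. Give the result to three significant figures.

Trapezoidal AUC_0→17.5:
  [0→1]: (0.00+37.16)/2 × 1 = 18.58
  [1→1.5]: (37.16+39.06)/2 × 0.5 = 19.055
  [1.5→7.5]: (39.06+12.45)/2 × 6 = 154.53
  [7.5→11.5]: (12.45+5.30)/2 × 4 = 35.5
  [11.5→13.5]: (5.30+3.46)/2 × 2 = 8.76
  [13.5→17.5]: (3.46+1.47)/2 × 4 = 9.86
  Sum = 246.285 µg/mL·h

AUC = 246 µg/mL·h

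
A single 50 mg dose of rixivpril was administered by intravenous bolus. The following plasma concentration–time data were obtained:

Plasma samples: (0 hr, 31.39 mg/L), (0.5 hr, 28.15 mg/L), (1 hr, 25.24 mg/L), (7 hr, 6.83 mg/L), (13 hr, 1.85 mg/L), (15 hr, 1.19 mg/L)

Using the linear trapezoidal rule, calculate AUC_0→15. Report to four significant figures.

Trapezoidal AUC_0→15:
  [0→0.5]: (31.39+28.15)/2 × 0.5 = 14.885
  [0.5→1]: (28.15+25.24)/2 × 0.5 = 13.3475
  [1→7]: (25.24+6.83)/2 × 6 = 96.21
  [7→13]: (6.83+1.85)/2 × 6 = 26.04
  [13→15]: (1.85+1.19)/2 × 2 = 3.04
  Sum = 153.5225 mg/L·hr

AUC = 153.5 mg/L·hr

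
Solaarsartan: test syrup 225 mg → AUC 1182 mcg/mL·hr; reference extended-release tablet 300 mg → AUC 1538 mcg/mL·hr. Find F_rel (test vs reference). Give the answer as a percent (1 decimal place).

F_rel = (AUC_test/D_test) / (AUC_ref/D_ref)
      = (1182/225) / (1538/300)
      = 5.25333 / 5.12667 = 1.0247 = 102.47%

F_rel = 102.5%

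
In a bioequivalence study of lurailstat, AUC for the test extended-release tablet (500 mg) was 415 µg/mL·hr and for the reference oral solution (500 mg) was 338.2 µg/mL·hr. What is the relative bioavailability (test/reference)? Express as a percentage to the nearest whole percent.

F_rel = (AUC_test/D_test) / (AUC_ref/D_ref)
      = (415/500) / (338.2/500)
      = 0.83 / 0.6764 = 1.2271 = 122.71%

F_rel = 123%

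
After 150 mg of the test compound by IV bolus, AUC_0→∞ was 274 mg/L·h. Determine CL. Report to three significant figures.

CL = Dose_iv / AUC_0→∞
   = 150 / 274 = 0.547445 L/h

CL = 0.547 L/h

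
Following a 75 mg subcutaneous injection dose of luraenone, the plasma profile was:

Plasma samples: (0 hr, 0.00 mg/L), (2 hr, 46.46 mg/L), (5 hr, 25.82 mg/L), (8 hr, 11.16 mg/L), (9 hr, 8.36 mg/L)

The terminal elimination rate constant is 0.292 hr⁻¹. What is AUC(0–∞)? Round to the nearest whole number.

AUC = 249 mg/L·hr

Trapezoidal AUC_0→9:
  [0→2]: (0.00+46.46)/2 × 2 = 46.46
  [2→5]: (46.46+25.82)/2 × 3 = 108.42
  [5→8]: (25.82+11.16)/2 × 3 = 55.47
  [8→9]: (11.16+8.36)/2 × 1 = 9.76
  Sum = 220.11 mg/L·hr
Extrapolated tail: C_last / k_e = 8.36 / 0.292 = 28.630
AUC_0→∞ = 220.11 + 28.630 = 248.74 mg/L·hr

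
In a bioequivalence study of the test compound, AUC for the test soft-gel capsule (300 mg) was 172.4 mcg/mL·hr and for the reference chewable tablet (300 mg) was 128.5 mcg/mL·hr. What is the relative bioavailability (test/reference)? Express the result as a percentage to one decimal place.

F_rel = 134.2%

F_rel = (AUC_test/D_test) / (AUC_ref/D_ref)
      = (172.4/300) / (128.5/300)
      = 0.574667 / 0.428333 = 1.3416 = 134.16%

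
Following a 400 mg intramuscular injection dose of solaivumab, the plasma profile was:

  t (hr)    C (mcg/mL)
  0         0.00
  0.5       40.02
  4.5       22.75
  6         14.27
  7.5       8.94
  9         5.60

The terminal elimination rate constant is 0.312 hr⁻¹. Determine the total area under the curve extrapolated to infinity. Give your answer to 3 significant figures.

AUC = 210 mcg/mL·hr

Trapezoidal AUC_0→9:
  [0→0.5]: (0.00+40.02)/2 × 0.5 = 10.005
  [0.5→4.5]: (40.02+22.75)/2 × 4 = 125.54
  [4.5→6]: (22.75+14.27)/2 × 1.5 = 27.765
  [6→7.5]: (14.27+8.94)/2 × 1.5 = 17.4075
  [7.5→9]: (8.94+5.60)/2 × 1.5 = 10.905
  Sum = 191.6225 mcg/mL·hr
Extrapolated tail: C_last / k_e = 5.60 / 0.312 = 17.949
AUC_0→∞ = 191.6225 + 17.949 = 209.5715 mcg/mL·hr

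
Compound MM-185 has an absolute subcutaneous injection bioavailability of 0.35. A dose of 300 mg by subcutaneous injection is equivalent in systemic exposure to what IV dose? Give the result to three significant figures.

D_iv = 105 mg

Systemic exposure from an extravascular dose = F × D_ev, so the equivalent IV dose is F × D_ev.
D_iv = F × D_ev = 0.35 × 300 = 105 mg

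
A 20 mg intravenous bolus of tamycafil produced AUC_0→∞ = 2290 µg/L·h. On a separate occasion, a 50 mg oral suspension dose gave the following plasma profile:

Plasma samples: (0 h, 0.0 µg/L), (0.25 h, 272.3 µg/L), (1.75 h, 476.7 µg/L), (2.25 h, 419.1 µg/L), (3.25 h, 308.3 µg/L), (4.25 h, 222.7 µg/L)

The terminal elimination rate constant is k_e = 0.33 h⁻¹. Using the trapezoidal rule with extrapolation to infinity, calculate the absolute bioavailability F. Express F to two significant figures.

F = 0.37

Trapezoidal AUC_0→4.25 (oral suspension):
  [0→0.25]: (0.0+272.3)/2 × 0.25 = 34.0375
  [0.25→1.75]: (272.3+476.7)/2 × 1.5 = 561.75
  [1.75→2.25]: (476.7+419.1)/2 × 0.5 = 223.95
  [2.25→3.25]: (419.1+308.3)/2 × 1 = 363.7
  [3.25→4.25]: (308.3+222.7)/2 × 1 = 265.5
  Sum = 1448.9375 µg/L·h
Tail: C_last/k_e = 222.7/0.33 = 674.848
AUC_0→∞ (oral suspension) = 1448.9375 + 674.848 = 2123.7855 µg/L·h
F = (AUC_ev/D_ev)/(AUC_iv/D_iv) = (2123.7855/50)/(2290/20) = 42.47571/114.5 = 0.3710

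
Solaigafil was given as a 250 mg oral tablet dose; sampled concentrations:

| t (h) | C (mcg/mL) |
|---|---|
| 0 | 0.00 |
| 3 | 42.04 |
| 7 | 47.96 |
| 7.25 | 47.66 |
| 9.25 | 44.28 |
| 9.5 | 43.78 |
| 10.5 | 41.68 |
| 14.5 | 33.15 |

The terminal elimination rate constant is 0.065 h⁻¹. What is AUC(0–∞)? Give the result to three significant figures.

AUC = 1060 mcg/mL·h

Trapezoidal AUC_0→14.5:
  [0→3]: (0.00+42.04)/2 × 3 = 63.06
  [3→7]: (42.04+47.96)/2 × 4 = 180.0
  [7→7.25]: (47.96+47.66)/2 × 0.25 = 11.9525
  [7.25→9.25]: (47.66+44.28)/2 × 2 = 91.94
  [9.25→9.5]: (44.28+43.78)/2 × 0.25 = 11.0075
  [9.5→10.5]: (43.78+41.68)/2 × 1 = 42.73
  [10.5→14.5]: (41.68+33.15)/2 × 4 = 149.66
  Sum = 550.35 mcg/mL·h
Extrapolated tail: C_last / k_e = 33.15 / 0.065 = 510.000
AUC_0→∞ = 550.35 + 510.000 = 1060.35 mcg/mL·h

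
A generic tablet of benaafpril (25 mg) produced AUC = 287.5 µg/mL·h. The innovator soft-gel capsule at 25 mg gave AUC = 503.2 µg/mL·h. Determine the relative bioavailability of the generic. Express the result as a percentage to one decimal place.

F_rel = (AUC_test/D_test) / (AUC_ref/D_ref)
      = (287.5/25) / (503.2/25)
      = 11.5 / 20.128 = 0.5713 = 57.13%

F_rel = 57.1%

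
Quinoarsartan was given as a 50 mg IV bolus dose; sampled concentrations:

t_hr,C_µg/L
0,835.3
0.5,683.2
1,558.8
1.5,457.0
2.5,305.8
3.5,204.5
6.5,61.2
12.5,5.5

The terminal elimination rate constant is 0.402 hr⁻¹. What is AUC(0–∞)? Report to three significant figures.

AUC = 2190 µg/L·hr

Trapezoidal AUC_0→12.5:
  [0→0.5]: (835.3+683.2)/2 × 0.5 = 379.625
  [0.5→1]: (683.2+558.8)/2 × 0.5 = 310.5
  [1→1.5]: (558.8+457.0)/2 × 0.5 = 253.95
  [1.5→2.5]: (457.0+305.8)/2 × 1 = 381.4
  [2.5→3.5]: (305.8+204.5)/2 × 1 = 255.15
  [3.5→6.5]: (204.5+61.2)/2 × 3 = 398.55
  [6.5→12.5]: (61.2+5.5)/2 × 6 = 200.1
  Sum = 2179.275 µg/L·hr
Extrapolated tail: C_last / k_e = 5.5 / 0.402 = 13.682
AUC_0→∞ = 2179.275 + 13.682 = 2192.957 µg/L·hr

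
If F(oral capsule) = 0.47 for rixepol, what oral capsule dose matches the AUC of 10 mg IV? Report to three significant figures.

For equal systemic exposure: F × D_ev = D_iv
D_ev = D_iv / F = 10 / 0.47 = 21.2766 mg

D_oral = 21.3 mg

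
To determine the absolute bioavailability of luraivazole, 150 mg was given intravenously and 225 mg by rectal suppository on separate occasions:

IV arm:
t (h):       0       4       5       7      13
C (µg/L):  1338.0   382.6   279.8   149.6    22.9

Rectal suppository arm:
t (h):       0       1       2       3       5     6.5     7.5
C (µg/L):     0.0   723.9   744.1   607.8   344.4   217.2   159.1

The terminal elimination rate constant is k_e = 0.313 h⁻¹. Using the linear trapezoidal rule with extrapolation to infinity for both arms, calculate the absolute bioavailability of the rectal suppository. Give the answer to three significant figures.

Trapezoidal AUC_0→13 (IV):
  [0→4]: (1338.0+382.6)/2 × 4 = 3441.2
  [4→5]: (382.6+279.8)/2 × 1 = 331.2
  [5→7]: (279.8+149.6)/2 × 2 = 429.4
  [7→13]: (149.6+22.9)/2 × 6 = 517.5
  Sum = 4719.3 µg/L·h
IV tail: 22.9/0.313 = 73.163; AUC_iv,0→∞ = 4719.3 + 73.163 = 4792.463 µg/L·h
Trapezoidal AUC_0→7.5 (rectal suppository):
  [0→1]: (0.0+723.9)/2 × 1 = 361.95
  [1→2]: (723.9+744.1)/2 × 1 = 734.0
  [2→3]: (744.1+607.8)/2 × 1 = 675.95
  [3→5]: (607.8+344.4)/2 × 2 = 952.2
  [5→6.5]: (344.4+217.2)/2 × 1.5 = 421.2
  [6.5→7.5]: (217.2+159.1)/2 × 1 = 188.15
  Sum = 3333.45 µg/L·h
rectal suppository tail: 159.1/0.313 = 508.307; AUC_ev,0→∞ = 3333.45 + 508.307 = 3841.757 µg/L·h
F = (AUC_ev/D_ev)/(AUC_iv/D_iv) = (3841.757/225)/(4792.463/150) = 17.0745/31.9498 = 0.5344

F = 0.534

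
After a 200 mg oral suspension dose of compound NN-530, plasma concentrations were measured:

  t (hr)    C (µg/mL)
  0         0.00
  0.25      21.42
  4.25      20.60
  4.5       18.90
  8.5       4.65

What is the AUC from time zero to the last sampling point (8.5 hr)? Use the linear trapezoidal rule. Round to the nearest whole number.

Trapezoidal AUC_0→8.5:
  [0→0.25]: (0.00+21.42)/2 × 0.25 = 2.6775
  [0.25→4.25]: (21.42+20.60)/2 × 4 = 84.04
  [4.25→4.5]: (20.60+18.90)/2 × 0.25 = 4.9375
  [4.5→8.5]: (18.90+4.65)/2 × 4 = 47.1
  Sum = 138.755 µg/mL·hr

AUC = 139 µg/mL·hr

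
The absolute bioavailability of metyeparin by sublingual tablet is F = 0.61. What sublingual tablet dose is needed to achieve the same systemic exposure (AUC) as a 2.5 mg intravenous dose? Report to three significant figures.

For equal systemic exposure: F × D_ev = D_iv
D_ev = D_iv / F = 2.5 / 0.61 = 4.09836 mg

D_sublingual = 4.10 mg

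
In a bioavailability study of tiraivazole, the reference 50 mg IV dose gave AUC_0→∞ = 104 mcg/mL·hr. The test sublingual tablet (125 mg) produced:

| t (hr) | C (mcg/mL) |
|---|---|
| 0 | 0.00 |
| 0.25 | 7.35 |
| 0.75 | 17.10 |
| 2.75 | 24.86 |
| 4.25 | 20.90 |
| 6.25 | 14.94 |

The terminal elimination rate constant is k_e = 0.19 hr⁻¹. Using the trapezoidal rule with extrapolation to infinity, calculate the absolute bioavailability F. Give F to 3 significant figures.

Trapezoidal AUC_0→6.25 (sublingual tablet):
  [0→0.25]: (0.00+7.35)/2 × 0.25 = 0.91875
  [0.25→0.75]: (7.35+17.10)/2 × 0.5 = 6.1125
  [0.75→2.75]: (17.10+24.86)/2 × 2 = 41.96
  [2.75→4.25]: (24.86+20.90)/2 × 1.5 = 34.32
  [4.25→6.25]: (20.90+14.94)/2 × 2 = 35.84
  Sum = 119.15125 mcg/mL·hr
Tail: C_last/k_e = 14.94/0.19 = 78.632
AUC_0→∞ (sublingual tablet) = 119.15125 + 78.632 = 197.78325 mcg/mL·hr
F = (AUC_ev/D_ev)/(AUC_iv/D_iv) = (197.78325/125)/(104/50) = 1.582266/2.08 = 0.7607

F = 0.761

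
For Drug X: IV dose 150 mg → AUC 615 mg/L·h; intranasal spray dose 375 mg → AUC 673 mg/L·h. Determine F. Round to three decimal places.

F = (AUC_ev / D_ev) / (AUC_iv / D_iv)
  = (673/375) / (615/150)
  = 1.79467 / 4.1 = 0.4377

F = 0.438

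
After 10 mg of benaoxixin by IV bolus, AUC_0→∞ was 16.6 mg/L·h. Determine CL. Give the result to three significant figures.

CL = Dose_iv / AUC_0→∞
   = 10 / 16.6 = 0.60241 L/h

CL = 0.602 L/h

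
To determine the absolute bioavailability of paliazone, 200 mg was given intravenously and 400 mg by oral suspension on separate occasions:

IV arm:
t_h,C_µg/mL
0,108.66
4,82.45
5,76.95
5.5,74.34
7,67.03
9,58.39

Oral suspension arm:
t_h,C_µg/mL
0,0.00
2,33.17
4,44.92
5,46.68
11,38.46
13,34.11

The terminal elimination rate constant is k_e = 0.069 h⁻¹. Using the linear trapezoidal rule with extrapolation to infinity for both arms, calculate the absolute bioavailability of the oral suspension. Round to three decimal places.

Trapezoidal AUC_0→9 (IV):
  [0→4]: (108.66+82.45)/2 × 4 = 382.22
  [4→5]: (82.45+76.95)/2 × 1 = 79.7
  [5→5.5]: (76.95+74.34)/2 × 0.5 = 37.8225
  [5.5→7]: (74.34+67.03)/2 × 1.5 = 106.0275
  [7→9]: (67.03+58.39)/2 × 2 = 125.42
  Sum = 731.19 µg/mL·h
IV tail: 58.39/0.069 = 846.232; AUC_iv,0→∞ = 731.19 + 846.232 = 1577.422 µg/mL·h
Trapezoidal AUC_0→13 (oral suspension):
  [0→2]: (0.00+33.17)/2 × 2 = 33.17
  [2→4]: (33.17+44.92)/2 × 2 = 78.09
  [4→5]: (44.92+46.68)/2 × 1 = 45.8
  [5→11]: (46.68+38.46)/2 × 6 = 255.42
  [11→13]: (38.46+34.11)/2 × 2 = 72.57
  Sum = 485.05 µg/mL·h
oral suspension tail: 34.11/0.069 = 494.348; AUC_ev,0→∞ = 485.05 + 494.348 = 979.398 µg/mL·h
F = (AUC_ev/D_ev)/(AUC_iv/D_iv) = (979.398/400)/(1577.422/200) = 2.448495/7.88711 = 0.3104

F = 0.310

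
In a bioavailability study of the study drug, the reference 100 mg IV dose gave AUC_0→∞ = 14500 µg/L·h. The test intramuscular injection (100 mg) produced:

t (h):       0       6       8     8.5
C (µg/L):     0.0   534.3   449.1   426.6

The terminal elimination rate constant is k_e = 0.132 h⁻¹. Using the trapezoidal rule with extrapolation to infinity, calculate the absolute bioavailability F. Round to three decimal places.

Trapezoidal AUC_0→8.5 (intramuscular injection):
  [0→6]: (0.0+534.3)/2 × 6 = 1602.9
  [6→8]: (534.3+449.1)/2 × 2 = 983.4
  [8→8.5]: (449.1+426.6)/2 × 0.5 = 218.925
  Sum = 2805.225 µg/L·h
Tail: C_last/k_e = 426.6/0.132 = 3231.818
AUC_0→∞ (intramuscular injection) = 2805.225 + 3231.818 = 6037.043 µg/L·h
F = (AUC_ev/D_ev)/(AUC_iv/D_iv) = (6037.043/100)/(14500/100) = 60.37043/145 = 0.4163

F = 0.416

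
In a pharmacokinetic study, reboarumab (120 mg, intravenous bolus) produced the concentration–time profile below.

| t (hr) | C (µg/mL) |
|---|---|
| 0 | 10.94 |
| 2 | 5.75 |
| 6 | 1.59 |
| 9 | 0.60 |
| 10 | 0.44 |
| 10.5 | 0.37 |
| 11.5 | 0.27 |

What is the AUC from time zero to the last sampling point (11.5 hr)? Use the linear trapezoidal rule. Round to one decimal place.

AUC = 35.7 µg/mL·hr

Trapezoidal AUC_0→11.5:
  [0→2]: (10.94+5.75)/2 × 2 = 16.69
  [2→6]: (5.75+1.59)/2 × 4 = 14.68
  [6→9]: (1.59+0.60)/2 × 3 = 3.285
  [9→10]: (0.60+0.44)/2 × 1 = 0.52
  [10→10.5]: (0.44+0.37)/2 × 0.5 = 0.2025
  [10.5→11.5]: (0.37+0.27)/2 × 1 = 0.32
  Sum = 35.6975 µg/mL·hr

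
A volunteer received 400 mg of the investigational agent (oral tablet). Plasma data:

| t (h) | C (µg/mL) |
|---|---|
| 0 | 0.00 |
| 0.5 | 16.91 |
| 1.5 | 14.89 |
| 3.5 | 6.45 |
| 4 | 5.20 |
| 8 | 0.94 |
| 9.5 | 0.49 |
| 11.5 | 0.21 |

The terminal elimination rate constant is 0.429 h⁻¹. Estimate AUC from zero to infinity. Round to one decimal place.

AUC = 58.9 µg/mL·h

Trapezoidal AUC_0→11.5:
  [0→0.5]: (0.00+16.91)/2 × 0.5 = 4.2275
  [0.5→1.5]: (16.91+14.89)/2 × 1 = 15.9
  [1.5→3.5]: (14.89+6.45)/2 × 2 = 21.34
  [3.5→4]: (6.45+5.20)/2 × 0.5 = 2.9125
  [4→8]: (5.20+0.94)/2 × 4 = 12.28
  [8→9.5]: (0.94+0.49)/2 × 1.5 = 1.0725
  [9.5→11.5]: (0.49+0.21)/2 × 2 = 0.7
  Sum = 58.4325 µg/mL·h
Extrapolated tail: C_last / k_e = 0.21 / 0.429 = 0.490
AUC_0→∞ = 58.4325 + 0.490 = 58.9225 µg/mL·h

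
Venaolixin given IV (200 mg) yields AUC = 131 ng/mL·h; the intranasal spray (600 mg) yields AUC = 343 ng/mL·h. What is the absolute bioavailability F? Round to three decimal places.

F = (AUC_ev / D_ev) / (AUC_iv / D_iv)
  = (343/600) / (131/200)
  = 0.571667 / 0.655 = 0.8728

F = 0.873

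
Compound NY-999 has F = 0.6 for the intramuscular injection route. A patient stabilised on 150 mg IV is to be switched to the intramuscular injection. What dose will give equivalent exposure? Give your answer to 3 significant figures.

D_intramuscular = 250 mg

For equal systemic exposure: F × D_ev = D_iv
D_ev = D_iv / F = 150 / 0.6 = 250 mg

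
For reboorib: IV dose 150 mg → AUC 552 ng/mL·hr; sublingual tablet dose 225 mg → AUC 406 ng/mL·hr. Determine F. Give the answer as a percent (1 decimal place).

F = (AUC_ev / D_ev) / (AUC_iv / D_iv)
  = (406/225) / (552/150)
  = 1.80444 / 3.68 = 0.4903
  = 49.03%

F = 49.0%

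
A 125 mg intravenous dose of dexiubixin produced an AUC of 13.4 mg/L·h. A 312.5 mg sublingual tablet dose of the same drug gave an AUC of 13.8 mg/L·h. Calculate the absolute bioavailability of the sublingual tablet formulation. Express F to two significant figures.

F = (AUC_ev / D_ev) / (AUC_iv / D_iv)
  = (13.8/312.5) / (13.4/125)
  = 0.04416 / 0.1072 = 0.4119

F = 0.41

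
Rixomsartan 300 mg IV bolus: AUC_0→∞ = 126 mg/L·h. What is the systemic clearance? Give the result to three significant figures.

CL = Dose_iv / AUC_0→∞
   = 300 / 126 = 2.38095 L/h

CL = 2.38 L/h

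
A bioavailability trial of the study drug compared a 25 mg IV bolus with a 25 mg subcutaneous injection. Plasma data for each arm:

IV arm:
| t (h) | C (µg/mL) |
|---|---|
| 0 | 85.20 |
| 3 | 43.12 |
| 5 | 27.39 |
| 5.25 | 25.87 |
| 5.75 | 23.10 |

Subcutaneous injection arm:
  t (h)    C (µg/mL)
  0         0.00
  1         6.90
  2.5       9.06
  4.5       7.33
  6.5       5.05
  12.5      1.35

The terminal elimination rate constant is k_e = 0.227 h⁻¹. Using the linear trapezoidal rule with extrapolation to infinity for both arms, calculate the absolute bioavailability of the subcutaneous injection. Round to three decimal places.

F = 0.181

Trapezoidal AUC_0→5.75 (IV):
  [0→3]: (85.20+43.12)/2 × 3 = 192.48
  [3→5]: (43.12+27.39)/2 × 2 = 70.51
  [5→5.25]: (27.39+25.87)/2 × 0.25 = 6.6575
  [5.25→5.75]: (25.87+23.10)/2 × 0.5 = 12.2425
  Sum = 281.89 µg/mL·h
IV tail: 23.10/0.227 = 101.762; AUC_iv,0→∞ = 281.89 + 101.762 = 383.652 µg/mL·h
Trapezoidal AUC_0→12.5 (subcutaneous injection):
  [0→1]: (0.00+6.90)/2 × 1 = 3.45
  [1→2.5]: (6.90+9.06)/2 × 1.5 = 11.97
  [2.5→4.5]: (9.06+7.33)/2 × 2 = 16.39
  [4.5→6.5]: (7.33+5.05)/2 × 2 = 12.38
  [6.5→12.5]: (5.05+1.35)/2 × 6 = 19.2
  Sum = 63.39 µg/mL·h
subcutaneous injection tail: 1.35/0.227 = 5.947; AUC_ev,0→∞ = 63.39 + 5.947 = 69.337 µg/mL·h
F = (AUC_ev/D_ev)/(AUC_iv/D_iv) = (69.337/25)/(383.652/25) = 2.77348/15.34608 = 0.1807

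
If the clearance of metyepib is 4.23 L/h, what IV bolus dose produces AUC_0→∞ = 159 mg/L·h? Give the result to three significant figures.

Dose = 673 mg

Dose_iv = CL × AUC_0→∞
     = 4.23 × 159 = 672.57 mg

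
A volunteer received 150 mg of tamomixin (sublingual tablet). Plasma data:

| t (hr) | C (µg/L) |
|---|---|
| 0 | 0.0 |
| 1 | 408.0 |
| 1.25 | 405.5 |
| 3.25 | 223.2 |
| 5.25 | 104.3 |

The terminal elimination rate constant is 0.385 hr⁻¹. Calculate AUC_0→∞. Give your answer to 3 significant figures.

Trapezoidal AUC_0→5.25:
  [0→1]: (0.0+408.0)/2 × 1 = 204.0
  [1→1.25]: (408.0+405.5)/2 × 0.25 = 101.6875
  [1.25→3.25]: (405.5+223.2)/2 × 2 = 628.7
  [3.25→5.25]: (223.2+104.3)/2 × 2 = 327.5
  Sum = 1261.8875 µg/L·hr
Extrapolated tail: C_last / k_e = 104.3 / 0.385 = 270.909
AUC_0→∞ = 1261.8875 + 270.909 = 1532.7965 µg/L·hr

AUC = 1530 µg/L·hr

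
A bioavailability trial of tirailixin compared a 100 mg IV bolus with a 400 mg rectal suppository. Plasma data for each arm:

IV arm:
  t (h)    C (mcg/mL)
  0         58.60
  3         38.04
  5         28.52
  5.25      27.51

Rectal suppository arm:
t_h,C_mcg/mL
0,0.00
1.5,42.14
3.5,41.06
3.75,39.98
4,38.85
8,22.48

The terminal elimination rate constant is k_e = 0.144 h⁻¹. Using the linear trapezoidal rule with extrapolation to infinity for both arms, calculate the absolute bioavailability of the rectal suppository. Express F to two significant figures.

Trapezoidal AUC_0→5.25 (IV):
  [0→3]: (58.60+38.04)/2 × 3 = 144.96
  [3→5]: (38.04+28.52)/2 × 2 = 66.56
  [5→5.25]: (28.52+27.51)/2 × 0.25 = 7.00375
  Sum = 218.52375 mcg/mL·h
IV tail: 27.51/0.144 = 191.042; AUC_iv,0→∞ = 218.52375 + 191.042 = 409.56575 mcg/mL·h
Trapezoidal AUC_0→8 (rectal suppository):
  [0→1.5]: (0.00+42.14)/2 × 1.5 = 31.605
  [1.5→3.5]: (42.14+41.06)/2 × 2 = 83.2
  [3.5→3.75]: (41.06+39.98)/2 × 0.25 = 10.13
  [3.75→4]: (39.98+38.85)/2 × 0.25 = 9.85375
  [4→8]: (38.85+22.48)/2 × 4 = 122.66
  Sum = 257.44875 mcg/mL·h
rectal suppository tail: 22.48/0.144 = 156.111; AUC_ev,0→∞ = 257.44875 + 156.111 = 413.55975 mcg/mL·h
F = (AUC_ev/D_ev)/(AUC_iv/D_iv) = (413.55975/400)/(409.56575/100) = 1.0339/4.0956575 = 0.2524

F = 0.25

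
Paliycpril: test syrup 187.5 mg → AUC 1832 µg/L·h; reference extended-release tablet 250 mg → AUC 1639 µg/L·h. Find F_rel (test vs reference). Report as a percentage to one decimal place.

F_rel = 149.0%

F_rel = (AUC_test/D_test) / (AUC_ref/D_ref)
      = (1832/187.5) / (1639/250)
      = 9.77067 / 6.556 = 1.4903 = 149.03%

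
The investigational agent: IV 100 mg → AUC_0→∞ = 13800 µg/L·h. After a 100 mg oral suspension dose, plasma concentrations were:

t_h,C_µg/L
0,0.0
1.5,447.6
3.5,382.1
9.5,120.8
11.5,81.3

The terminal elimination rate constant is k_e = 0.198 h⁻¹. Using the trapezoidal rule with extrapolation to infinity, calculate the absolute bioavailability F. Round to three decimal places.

Trapezoidal AUC_0→11.5 (oral suspension):
  [0→1.5]: (0.0+447.6)/2 × 1.5 = 335.7
  [1.5→3.5]: (447.6+382.1)/2 × 2 = 829.7
  [3.5→9.5]: (382.1+120.8)/2 × 6 = 1508.7
  [9.5→11.5]: (120.8+81.3)/2 × 2 = 202.1
  Sum = 2876.2 µg/L·h
Tail: C_last/k_e = 81.3/0.198 = 410.606
AUC_0→∞ (oral suspension) = 2876.2 + 410.606 = 3286.806 µg/L·h
F = (AUC_ev/D_ev)/(AUC_iv/D_iv) = (3286.806/100)/(13800/100) = 32.86806/138 = 0.2382

F = 0.238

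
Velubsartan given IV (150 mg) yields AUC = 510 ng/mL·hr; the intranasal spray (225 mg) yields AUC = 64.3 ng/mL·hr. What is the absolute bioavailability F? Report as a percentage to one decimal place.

F = (AUC_ev / D_ev) / (AUC_iv / D_iv)
  = (64.3/225) / (510/150)
  = 0.285778 / 3.4 = 0.0841
  = 8.41%

F = 8.4%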